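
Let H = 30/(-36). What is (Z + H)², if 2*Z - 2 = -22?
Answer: 4225/36 ≈ 117.36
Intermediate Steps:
Z = -10 (Z = 1 + (½)*(-22) = 1 - 11 = -10)
H = -⅚ (H = 30*(-1/36) = -⅚ ≈ -0.83333)
(Z + H)² = (-10 - ⅚)² = (-65/6)² = 4225/36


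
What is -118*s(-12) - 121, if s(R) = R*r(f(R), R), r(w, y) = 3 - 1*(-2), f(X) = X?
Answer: 6959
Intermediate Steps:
r(w, y) = 5 (r(w, y) = 3 + 2 = 5)
s(R) = 5*R (s(R) = R*5 = 5*R)
-118*s(-12) - 121 = -590*(-12) - 121 = -118*(-60) - 121 = 7080 - 121 = 6959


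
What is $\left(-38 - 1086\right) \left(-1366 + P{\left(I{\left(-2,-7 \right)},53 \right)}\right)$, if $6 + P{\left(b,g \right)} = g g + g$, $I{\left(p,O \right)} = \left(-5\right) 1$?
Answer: $-1674760$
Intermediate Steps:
$I{\left(p,O \right)} = -5$
$P{\left(b,g \right)} = -6 + g + g^{2}$ ($P{\left(b,g \right)} = -6 + \left(g g + g\right) = -6 + \left(g^{2} + g\right) = -6 + \left(g + g^{2}\right) = -6 + g + g^{2}$)
$\left(-38 - 1086\right) \left(-1366 + P{\left(I{\left(-2,-7 \right)},53 \right)}\right) = \left(-38 - 1086\right) \left(-1366 + \left(-6 + 53 + 53^{2}\right)\right) = - 1124 \left(-1366 + \left(-6 + 53 + 2809\right)\right) = - 1124 \left(-1366 + 2856\right) = \left(-1124\right) 1490 = -1674760$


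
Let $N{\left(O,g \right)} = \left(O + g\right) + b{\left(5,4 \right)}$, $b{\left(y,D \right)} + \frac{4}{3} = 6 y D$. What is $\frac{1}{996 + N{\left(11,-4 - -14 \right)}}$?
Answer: $\frac{3}{3407} \approx 0.00088054$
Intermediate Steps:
$b{\left(y,D \right)} = - \frac{4}{3} + 6 D y$ ($b{\left(y,D \right)} = - \frac{4}{3} + 6 y D = - \frac{4}{3} + 6 D y$)
$N{\left(O,g \right)} = \frac{356}{3} + O + g$ ($N{\left(O,g \right)} = \left(O + g\right) - \left(\frac{4}{3} - 120\right) = \left(O + g\right) + \left(- \frac{4}{3} + 120\right) = \left(O + g\right) + \frac{356}{3} = \frac{356}{3} + O + g$)
$\frac{1}{996 + N{\left(11,-4 - -14 \right)}} = \frac{1}{996 + \left(\frac{356}{3} + 11 - -10\right)} = \frac{1}{996 + \left(\frac{356}{3} + 11 + \left(-4 + 14\right)\right)} = \frac{1}{996 + \left(\frac{356}{3} + 11 + 10\right)} = \frac{1}{996 + \frac{419}{3}} = \frac{1}{\frac{3407}{3}} = \frac{3}{3407}$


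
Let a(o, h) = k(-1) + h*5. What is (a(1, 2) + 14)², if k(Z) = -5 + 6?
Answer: 625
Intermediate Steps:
k(Z) = 1
a(o, h) = 1 + 5*h (a(o, h) = 1 + h*5 = 1 + 5*h)
(a(1, 2) + 14)² = ((1 + 5*2) + 14)² = ((1 + 10) + 14)² = (11 + 14)² = 25² = 625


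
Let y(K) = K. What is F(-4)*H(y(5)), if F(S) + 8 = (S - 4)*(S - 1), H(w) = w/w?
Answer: 32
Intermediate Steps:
H(w) = 1
F(S) = -8 + (-1 + S)*(-4 + S) (F(S) = -8 + (S - 4)*(S - 1) = -8 + (-4 + S)*(-1 + S) = -8 + (-1 + S)*(-4 + S))
F(-4)*H(y(5)) = (-4 + (-4)² - 5*(-4))*1 = (-4 + 16 + 20)*1 = 32*1 = 32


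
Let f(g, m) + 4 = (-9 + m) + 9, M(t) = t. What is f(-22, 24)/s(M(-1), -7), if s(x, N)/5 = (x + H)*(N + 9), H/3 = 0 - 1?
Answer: -½ ≈ -0.50000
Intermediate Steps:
H = -3 (H = 3*(0 - 1) = 3*(-1) = -3)
s(x, N) = 5*(-3 + x)*(9 + N) (s(x, N) = 5*((x - 3)*(N + 9)) = 5*((-3 + x)*(9 + N)) = 5*(-3 + x)*(9 + N))
f(g, m) = -4 + m (f(g, m) = -4 + ((-9 + m) + 9) = -4 + m)
f(-22, 24)/s(M(-1), -7) = (-4 + 24)/(-135 - 15*(-7) + 45*(-1) + 5*(-7)*(-1)) = 20/(-135 + 105 - 45 + 35) = 20/(-40) = 20*(-1/40) = -½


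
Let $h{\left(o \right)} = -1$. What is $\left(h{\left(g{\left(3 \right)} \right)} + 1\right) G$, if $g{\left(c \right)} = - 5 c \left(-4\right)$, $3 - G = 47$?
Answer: $0$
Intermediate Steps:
$G = -44$ ($G = 3 - 47 = -44$)
$g{\left(c \right)} = 20 c$
$\left(h{\left(g{\left(3 \right)} \right)} + 1\right) G = \left(-1 + 1\right) \left(-44\right) = 0 \left(-44\right) = 0$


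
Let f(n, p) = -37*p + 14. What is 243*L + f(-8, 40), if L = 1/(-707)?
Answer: -1036705/707 ≈ -1466.3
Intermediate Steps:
L = -1/707 ≈ -0.0014144
f(n, p) = 14 - 37*p
243*L + f(-8, 40) = 243*(-1/707) + (14 - 37*40) = -243/707 + (14 - 1480) = -243/707 - 1466 = -1036705/707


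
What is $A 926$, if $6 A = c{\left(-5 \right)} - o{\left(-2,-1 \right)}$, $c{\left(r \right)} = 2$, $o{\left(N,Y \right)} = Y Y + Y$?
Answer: $\frac{926}{3} \approx 308.67$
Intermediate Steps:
$o{\left(N,Y \right)} = Y + Y^{2}$ ($o{\left(N,Y \right)} = Y^{2} + Y = Y + Y^{2}$)
$A = \frac{1}{3}$ ($A = \frac{2 - - (1 - 1)}{6} = \frac{2 - \left(-1\right) 0}{6} = \frac{2 - 0}{6} = \frac{2 + 0}{6} = \frac{1}{6} \cdot 2 = \frac{1}{3} \approx 0.33333$)
$A 926 = \frac{1}{3} \cdot 926 = \frac{926}{3}$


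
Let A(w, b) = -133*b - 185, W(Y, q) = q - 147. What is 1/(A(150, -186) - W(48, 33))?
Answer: 1/24667 ≈ 4.0540e-5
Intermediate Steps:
W(Y, q) = -147 + q
A(w, b) = -185 - 133*b
1/(A(150, -186) - W(48, 33)) = 1/((-185 - 133*(-186)) - (-147 + 33)) = 1/((-185 + 24738) - 1*(-114)) = 1/(24553 + 114) = 1/24667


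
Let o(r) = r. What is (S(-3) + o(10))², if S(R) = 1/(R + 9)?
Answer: 3721/36 ≈ 103.36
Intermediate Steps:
S(R) = 1/(9 + R)
(S(-3) + o(10))² = (1/(9 - 3) + 10)² = (1/6 + 10)² = (⅙ + 10)² = (61/6)² = 3721/36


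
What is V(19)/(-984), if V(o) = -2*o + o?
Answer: 19/984 ≈ 0.019309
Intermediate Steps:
V(o) = -o
V(19)/(-984) = -1*19/(-984) = -19*(-1/984) = 19/984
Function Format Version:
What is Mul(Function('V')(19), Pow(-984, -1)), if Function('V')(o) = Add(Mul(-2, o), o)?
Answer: Rational(19, 984) ≈ 0.019309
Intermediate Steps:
Function('V')(o) = Mul(-1, o)
Mul(Function('V')(19), Pow(-984, -1)) = Mul(Mul(-1, 19), Pow(-984, -1)) = Mul(-19, Rational(-1, 984)) = Rational(19, 984)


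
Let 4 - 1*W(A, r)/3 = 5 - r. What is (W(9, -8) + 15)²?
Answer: 144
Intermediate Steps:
W(A, r) = -3 + 3*r (W(A, r) = 12 - 3*(5 - r) = 12 + (-15 + 3*r) = -3 + 3*r)
(W(9, -8) + 15)² = ((-3 + 3*(-8)) + 15)² = ((-3 - 24) + 15)² = (-27 + 15)² = (-12)² = 144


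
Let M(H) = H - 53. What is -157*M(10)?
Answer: 6751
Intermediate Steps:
M(H) = -53 + H
-157*M(10) = -157*(-53 + 10) = -157*(-43) = 6751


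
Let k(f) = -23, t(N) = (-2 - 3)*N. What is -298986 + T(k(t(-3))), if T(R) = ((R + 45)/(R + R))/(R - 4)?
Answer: -185670295/621 ≈ -2.9899e+5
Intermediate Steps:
t(N) = -5*N
T(R) = (45 + R)/(2*R*(-4 + R)) (T(R) = ((45 + R)/((2*R)))/(-4 + R) = ((45 + R)*(1/(2*R)))/(-4 + R) = ((45 + R)/(2*R))/(-4 + R) = (45 + R)/(2*R*(-4 + R)))
-298986 + T(k(t(-3))) = -298986 + (½)*(45 - 23)/(-23*(-4 - 23)) = -298986 + (½)*(-1/23)*22/(-27) = -298986 + (½)*(-1/23)*(-1/27)*22 = -298986 + 11/621 = -185670295/621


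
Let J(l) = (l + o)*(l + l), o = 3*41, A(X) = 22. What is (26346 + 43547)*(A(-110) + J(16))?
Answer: 312421710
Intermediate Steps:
o = 123
J(l) = 2*l*(123 + l) (J(l) = (l + 123)*(l + l) = (123 + l)*(2*l) = 2*l*(123 + l))
(26346 + 43547)*(A(-110) + J(16)) = (26346 + 43547)*(22 + 2*16*(123 + 16)) = 69893*(22 + 2*16*139) = 69893*(22 + 4448) = 69893*4470 = 312421710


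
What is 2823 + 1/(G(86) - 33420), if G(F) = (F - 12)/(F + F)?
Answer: 8113536223/2874083 ≈ 2823.0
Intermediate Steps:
G(F) = (-12 + F)/(2*F) (G(F) = (-12 + F)/((2*F)) = (-12 + F)*(1/(2*F)) = (-12 + F)/(2*F))
2823 + 1/(G(86) - 33420) = 2823 + 1/((½)*(-12 + 86)/86 - 33420) = 2823 + 1/((½)*(1/86)*74 - 33420) = 2823 + 1/(37/86 - 33420) = 2823 + 1/(-2874083/86) = 2823 - 86/2874083 = 8113536223/2874083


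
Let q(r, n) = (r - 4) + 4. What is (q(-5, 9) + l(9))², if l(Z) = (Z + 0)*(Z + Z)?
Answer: 24649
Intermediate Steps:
q(r, n) = r (q(r, n) = (-4 + r) + 4 = r)
l(Z) = 2*Z² (l(Z) = Z*(2*Z) = 2*Z²)
(q(-5, 9) + l(9))² = (-5 + 2*9²)² = (-5 + 2*81)² = (-5 + 162)² = 157² = 24649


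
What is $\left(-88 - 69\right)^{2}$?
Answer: $24649$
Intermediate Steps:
$\left(-88 - 69\right)^{2} = \left(-157\right)^{2} = 24649$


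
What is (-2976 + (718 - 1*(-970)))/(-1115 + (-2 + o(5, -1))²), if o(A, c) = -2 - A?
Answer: 644/517 ≈ 1.2456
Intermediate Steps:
(-2976 + (718 - 1*(-970)))/(-1115 + (-2 + o(5, -1))²) = (-2976 + (718 - 1*(-970)))/(-1115 + (-2 + (-2 - 1*5))²) = (-2976 + (718 + 970))/(-1115 + (-2 + (-2 - 5))²) = (-2976 + 1688)/(-1115 + (-2 - 7)²) = -1288/(-1115 + (-9)²) = -1288/(-1115 + 81) = -1288/(-1034) = -1288*(-1/1034) = 644/517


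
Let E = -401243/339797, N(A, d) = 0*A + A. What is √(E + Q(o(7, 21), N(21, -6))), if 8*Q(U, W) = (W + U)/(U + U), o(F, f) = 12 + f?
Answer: I*√241095024371674/14951068 ≈ 1.0385*I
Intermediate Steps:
N(A, d) = A (N(A, d) = 0 + A = A)
E = -401243/339797 (E = -401243*1/339797 = -401243/339797 ≈ -1.1808)
Q(U, W) = (U + W)/(16*U) (Q(U, W) = ((W + U)/(U + U))/8 = ((U + W)/((2*U)))/8 = ((U + W)*(1/(2*U)))/8 = ((U + W)/(2*U))/8 = (U + W)/(16*U))
√(E + Q(o(7, 21), N(21, -6))) = √(-401243/339797 + ((12 + 21) + 21)/(16*(12 + 21))) = √(-401243/339797 + (1/16)*(33 + 21)/33) = √(-401243/339797 + (1/16)*(1/33)*54) = √(-401243/339797 + 9/88) = √(-32251211/29902136) = I*√241095024371674/14951068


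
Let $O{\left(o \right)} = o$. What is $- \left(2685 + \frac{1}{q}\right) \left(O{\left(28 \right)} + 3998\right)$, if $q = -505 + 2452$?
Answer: $- \frac{637778912}{59} \approx -1.081 \cdot 10^{7}$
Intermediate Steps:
$q = 1947$
$- \left(2685 + \frac{1}{q}\right) \left(O{\left(28 \right)} + 3998\right) = - \left(2685 + \frac{1}{1947}\right) \left(28 + 3998\right) = - \left(2685 + \frac{1}{1947}\right) 4026 = - \frac{5227696 \cdot 4026}{1947} = \left(-1\right) \frac{637778912}{59} = - \frac{637778912}{59}$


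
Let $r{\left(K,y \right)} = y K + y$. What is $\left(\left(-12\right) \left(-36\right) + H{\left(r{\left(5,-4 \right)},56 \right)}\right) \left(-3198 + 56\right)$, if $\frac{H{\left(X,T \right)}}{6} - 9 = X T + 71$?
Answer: $22471584$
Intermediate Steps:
$r{\left(K,y \right)} = y + K y$ ($r{\left(K,y \right)} = K y + y = y + K y$)
$H{\left(X,T \right)} = 480 + 6 T X$ ($H{\left(X,T \right)} = 54 + 6 \left(X T + 71\right) = 54 + 6 \left(T X + 71\right) = 54 + 6 \left(71 + T X\right) = 54 + \left(426 + 6 T X\right) = 480 + 6 T X$)
$\left(\left(-12\right) \left(-36\right) + H{\left(r{\left(5,-4 \right)},56 \right)}\right) \left(-3198 + 56\right) = \left(\left(-12\right) \left(-36\right) + \left(480 + 6 \cdot 56 \left(- 4 \left(1 + 5\right)\right)\right)\right) \left(-3198 + 56\right) = \left(432 + \left(480 + 6 \cdot 56 \left(\left(-4\right) 6\right)\right)\right) \left(-3142\right) = \left(432 + \left(480 + 6 \cdot 56 \left(-24\right)\right)\right) \left(-3142\right) = \left(432 + \left(480 - 8064\right)\right) \left(-3142\right) = \left(432 - 7584\right) \left(-3142\right) = \left(-7152\right) \left(-3142\right) = 22471584$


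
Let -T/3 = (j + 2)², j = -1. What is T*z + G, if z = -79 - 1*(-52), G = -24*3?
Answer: 9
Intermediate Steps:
T = -3 (T = -3*(-1 + 2)² = -3*1² = -3*1 = -3)
G = -72
z = -27 (z = -79 + 52 = -27)
T*z + G = -3*(-27) - 72 = 81 - 72 = 9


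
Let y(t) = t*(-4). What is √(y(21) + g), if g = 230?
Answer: √146 ≈ 12.083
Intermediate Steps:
y(t) = -4*t
√(y(21) + g) = √(-4*21 + 230) = √(-84 + 230) = √146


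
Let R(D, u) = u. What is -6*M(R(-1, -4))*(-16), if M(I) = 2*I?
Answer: -768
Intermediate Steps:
-6*M(R(-1, -4))*(-16) = -12*(-4)*(-16) = -6*(-8)*(-16) = 48*(-16) = -768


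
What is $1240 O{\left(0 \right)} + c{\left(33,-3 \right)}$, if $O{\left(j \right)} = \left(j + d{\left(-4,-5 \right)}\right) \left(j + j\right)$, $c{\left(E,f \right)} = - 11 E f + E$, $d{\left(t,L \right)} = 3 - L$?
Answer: $1122$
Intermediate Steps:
$c{\left(E,f \right)} = E - 11 E f$ ($c{\left(E,f \right)} = - 11 E f + E = E - 11 E f$)
$O{\left(j \right)} = 2 j \left(8 + j\right)$ ($O{\left(j \right)} = \left(j + \left(3 - -5\right)\right) \left(j + j\right) = \left(j + \left(3 + 5\right)\right) 2 j = \left(j + 8\right) 2 j = \left(8 + j\right) 2 j = 2 j \left(8 + j\right)$)
$1240 O{\left(0 \right)} + c{\left(33,-3 \right)} = 1240 \cdot 2 \cdot 0 \left(8 + 0\right) + 33 \left(1 - -33\right) = 1240 \cdot 2 \cdot 0 \cdot 8 + 33 \left(1 + 33\right) = 1240 \cdot 0 + 33 \cdot 34 = 0 + 1122 = 1122$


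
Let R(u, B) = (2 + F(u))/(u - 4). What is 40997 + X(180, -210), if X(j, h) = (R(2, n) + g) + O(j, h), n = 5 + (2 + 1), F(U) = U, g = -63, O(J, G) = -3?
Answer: 40929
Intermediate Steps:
n = 8 (n = 5 + 3 = 8)
R(u, B) = (2 + u)/(-4 + u) (R(u, B) = (2 + u)/(u - 4) = (2 + u)/(-4 + u))
X(j, h) = -68 (X(j, h) = ((2 + 2)/(-4 + 2) - 63) - 3 = (4/(-2) - 63) - 3 = (-½*4 - 63) - 3 = (-2 - 63) - 3 = -65 - 3 = -68)
40997 + X(180, -210) = 40997 - 68 = 40929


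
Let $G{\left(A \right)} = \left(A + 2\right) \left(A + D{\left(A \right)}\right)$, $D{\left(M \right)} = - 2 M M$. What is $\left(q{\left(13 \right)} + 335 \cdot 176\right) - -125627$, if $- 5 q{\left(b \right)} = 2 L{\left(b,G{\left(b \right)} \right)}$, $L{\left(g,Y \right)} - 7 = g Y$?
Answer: $\frac{1049671}{5} \approx 2.0993 \cdot 10^{5}$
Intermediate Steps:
$D{\left(M \right)} = - 2 M^{2}$
$G{\left(A \right)} = \left(2 + A\right) \left(A - 2 A^{2}\right)$ ($G{\left(A \right)} = \left(A + 2\right) \left(A - 2 A^{2}\right) = \left(2 + A\right) \left(A - 2 A^{2}\right)$)
$L{\left(g,Y \right)} = 7 + Y g$ ($L{\left(g,Y \right)} = 7 + g Y = 7 + Y g$)
$q{\left(b \right)} = - \frac{14}{5} - \frac{2 b^{2} \left(2 - 3 b - 2 b^{2}\right)}{5}$ ($q{\left(b \right)} = - \frac{2 \left(7 + b \left(2 - 3 b - 2 b^{2}\right) b\right)}{5} = - \frac{2 \left(7 + b^{2} \left(2 - 3 b - 2 b^{2}\right)\right)}{5} = - \frac{14 + 2 b^{2} \left(2 - 3 b - 2 b^{2}\right)}{5} = - \frac{14}{5} - \frac{2 b^{2} \left(2 - 3 b - 2 b^{2}\right)}{5}$)
$\left(q{\left(13 \right)} + 335 \cdot 176\right) - -125627 = \left(\left(- \frac{14}{5} - \frac{4 \cdot 13^{2}}{5} + \frac{4 \cdot 13^{4}}{5} + \frac{6 \cdot 13^{3}}{5}\right) + 335 \cdot 176\right) - -125627 = \left(\left(- \frac{14}{5} - \frac{676}{5} + \frac{4}{5} \cdot 28561 + \frac{6}{5} \cdot 2197\right) + 58960\right) + 125627 = \left(\left(- \frac{14}{5} - \frac{676}{5} + \frac{114244}{5} + \frac{13182}{5}\right) + 58960\right) + 125627 = \left(\frac{126736}{5} + 58960\right) + 125627 = \frac{421536}{5} + 125627 = \frac{1049671}{5}$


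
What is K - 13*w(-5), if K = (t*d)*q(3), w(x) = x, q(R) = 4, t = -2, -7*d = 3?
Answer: 479/7 ≈ 68.429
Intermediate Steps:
d = -3/7 (d = -⅐*3 = -3/7 ≈ -0.42857)
K = 24/7 (K = -2*(-3/7)*4 = (6/7)*4 = 24/7 ≈ 3.4286)
K - 13*w(-5) = 24/7 - 13*(-5) = 24/7 + 65 = 479/7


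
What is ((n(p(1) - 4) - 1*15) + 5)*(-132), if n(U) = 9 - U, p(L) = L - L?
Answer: -396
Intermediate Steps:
p(L) = 0
((n(p(1) - 4) - 1*15) + 5)*(-132) = (((9 - (0 - 4)) - 1*15) + 5)*(-132) = (((9 - 1*(-4)) - 15) + 5)*(-132) = (((9 + 4) - 15) + 5)*(-132) = ((13 - 15) + 5)*(-132) = (-2 + 5)*(-132) = 3*(-132) = -396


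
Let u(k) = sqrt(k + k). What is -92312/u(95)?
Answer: -46156*sqrt(190)/95 ≈ -6697.0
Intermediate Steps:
u(k) = sqrt(2)*sqrt(k) (u(k) = sqrt(2*k) = sqrt(2)*sqrt(k))
-92312/u(95) = -92312*sqrt(190)/190 = -46156*sqrt(190)/95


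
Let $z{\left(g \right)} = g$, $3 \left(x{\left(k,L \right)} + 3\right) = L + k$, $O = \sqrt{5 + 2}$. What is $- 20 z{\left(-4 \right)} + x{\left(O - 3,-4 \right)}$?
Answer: $\frac{224}{3} + \frac{\sqrt{7}}{3} \approx 75.549$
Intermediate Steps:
$O = \sqrt{7} \approx 2.6458$
$x{\left(k,L \right)} = -3 + \frac{L}{3} + \frac{k}{3}$ ($x{\left(k,L \right)} = -3 + \frac{L + k}{3} = -3 + \left(\frac{L}{3} + \frac{k}{3}\right) = -3 + \frac{L}{3} + \frac{k}{3}$)
$- 20 z{\left(-4 \right)} + x{\left(O - 3,-4 \right)} = \left(-20\right) \left(-4\right) + \left(-3 + \frac{1}{3} \left(-4\right) + \frac{\sqrt{7} - 3}{3}\right) = 80 - \left(\frac{13}{3} - \frac{\sqrt{7} - 3}{3}\right) = 80 - \left(\frac{13}{3} - \frac{-3 + \sqrt{7}}{3}\right) = 80 - \left(\frac{16}{3} - \frac{\sqrt{7}}{3}\right) = \frac{224}{3} + \frac{\sqrt{7}}{3}$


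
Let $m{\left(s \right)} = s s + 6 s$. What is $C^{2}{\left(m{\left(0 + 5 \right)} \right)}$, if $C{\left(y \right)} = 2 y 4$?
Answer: $193600$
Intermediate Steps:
$m{\left(s \right)} = s^{2} + 6 s$
$C{\left(y \right)} = 8 y$
$C^{2}{\left(m{\left(0 + 5 \right)} \right)} = \left(8 \left(0 + 5\right) \left(6 + \left(0 + 5\right)\right)\right)^{2} = \left(8 \cdot 5 \left(6 + 5\right)\right)^{2} = \left(8 \cdot 5 \cdot 11\right)^{2} = \left(8 \cdot 55\right)^{2} = 440^{2} = 193600$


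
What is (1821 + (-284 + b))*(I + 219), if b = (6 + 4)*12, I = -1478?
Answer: -2086163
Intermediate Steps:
b = 120 (b = 10*12 = 120)
(1821 + (-284 + b))*(I + 219) = (1821 + (-284 + 120))*(-1478 + 219) = (1821 - 164)*(-1259) = 1657*(-1259) = -2086163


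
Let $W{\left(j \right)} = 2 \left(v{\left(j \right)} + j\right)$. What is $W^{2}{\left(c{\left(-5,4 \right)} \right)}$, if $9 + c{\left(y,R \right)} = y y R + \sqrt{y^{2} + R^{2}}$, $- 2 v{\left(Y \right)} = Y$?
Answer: $\left(91 + \sqrt{41}\right)^{2} \approx 9487.4$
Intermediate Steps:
$v{\left(Y \right)} = - \frac{Y}{2}$
$c{\left(y,R \right)} = -9 + \sqrt{R^{2} + y^{2}} + R y^{2}$ ($c{\left(y,R \right)} = -9 + \left(y y R + \sqrt{y^{2} + R^{2}}\right) = -9 + \left(y^{2} R + \sqrt{R^{2} + y^{2}}\right) = -9 + \left(R y^{2} + \sqrt{R^{2} + y^{2}}\right) = -9 + \left(\sqrt{R^{2} + y^{2}} + R y^{2}\right) = -9 + \sqrt{R^{2} + y^{2}} + R y^{2}$)
$W{\left(j \right)} = j$ ($W{\left(j \right)} = 2 \left(- \frac{j}{2} + j\right) = 2 \frac{j}{2} = j$)
$W^{2}{\left(c{\left(-5,4 \right)} \right)} = \left(-9 + \sqrt{4^{2} + \left(-5\right)^{2}} + 4 \left(-5\right)^{2}\right)^{2} = \left(-9 + \sqrt{16 + 25} + 4 \cdot 25\right)^{2} = \left(-9 + \sqrt{41} + 100\right)^{2} = \left(91 + \sqrt{41}\right)^{2}$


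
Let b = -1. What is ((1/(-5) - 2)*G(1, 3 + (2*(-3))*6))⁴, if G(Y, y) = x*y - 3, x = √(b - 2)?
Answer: 153685874232/625 - 18889349688*I*√3/625 ≈ 2.459e+8 - 5.2348e+7*I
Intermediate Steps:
x = I*√3 (x = √(-1 - 2) = √(-3) = I*√3 ≈ 1.732*I)
G(Y, y) = -3 + I*y*√3 (G(Y, y) = (I*√3)*y - 3 = I*y*√3 - 3 = -3 + I*y*√3)
((1/(-5) - 2)*G(1, 3 + (2*(-3))*6))⁴ = ((1/(-5) - 2)*(-3 + I*(3 + (2*(-3))*6)*√3))⁴ = ((-⅕ - 2)*(-3 + I*(3 - 6*6)*√3))⁴ = (-11*(-3 + I*(3 - 36)*√3)/5)⁴ = (-11*(-3 + I*(-33)*√3)/5)⁴ = (-11*(-3 - 33*I*√3)/5)⁴ = (33/5 + 363*I*√3/5)⁴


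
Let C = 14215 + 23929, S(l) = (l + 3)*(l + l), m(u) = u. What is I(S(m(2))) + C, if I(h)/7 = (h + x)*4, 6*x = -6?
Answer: 38676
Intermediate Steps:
x = -1 (x = (1/6)*(-6) = -1)
S(l) = 2*l*(3 + l) (S(l) = (3 + l)*(2*l) = 2*l*(3 + l))
C = 38144
I(h) = -28 + 28*h (I(h) = 7*((h - 1)*4) = 7*((-1 + h)*4) = 7*(-4 + 4*h) = -28 + 28*h)
I(S(m(2))) + C = (-28 + 28*(2*2*(3 + 2))) + 38144 = (-28 + 28*(2*2*5)) + 38144 = (-28 + 28*20) + 38144 = (-28 + 560) + 38144 = 532 + 38144 = 38676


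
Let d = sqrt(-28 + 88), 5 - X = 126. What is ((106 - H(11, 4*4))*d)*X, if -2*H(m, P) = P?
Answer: -27588*sqrt(15) ≈ -1.0685e+5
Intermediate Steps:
H(m, P) = -P/2
X = -121 (X = 5 - 1*126 = 5 - 126 = -121)
d = 2*sqrt(15) (d = sqrt(60) = 2*sqrt(15) ≈ 7.7460)
((106 - H(11, 4*4))*d)*X = ((106 - (-1)*4*4/2)*(2*sqrt(15)))*(-121) = ((106 - (-1)*16/2)*(2*sqrt(15)))*(-121) = ((106 - 1*(-8))*(2*sqrt(15)))*(-121) = ((106 + 8)*(2*sqrt(15)))*(-121) = (114*(2*sqrt(15)))*(-121) = (228*sqrt(15))*(-121) = -27588*sqrt(15)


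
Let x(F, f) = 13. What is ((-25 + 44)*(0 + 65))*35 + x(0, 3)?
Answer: 43238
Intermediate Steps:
((-25 + 44)*(0 + 65))*35 + x(0, 3) = ((-25 + 44)*(0 + 65))*35 + 13 = (19*65)*35 + 13 = 1235*35 + 13 = 43225 + 13 = 43238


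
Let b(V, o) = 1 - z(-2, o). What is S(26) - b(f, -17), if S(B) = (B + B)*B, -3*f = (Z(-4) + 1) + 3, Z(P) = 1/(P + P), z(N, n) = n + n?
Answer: 1317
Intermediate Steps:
z(N, n) = 2*n
Z(P) = 1/(2*P)
f = -31/24 (f = -(((1/2)/(-4) + 1) + 3)/3 = -(((1/2)*(-1/4) + 1) + 3)/3 = -((-1/8 + 1) + 3)/3 = -(7/8 + 3)/3 = -1/3*31/8 = -31/24 ≈ -1.2917)
S(B) = 2*B**2 (S(B) = (2*B)*B = 2*B**2)
b(V, o) = 1 - 2*o
S(26) - b(f, -17) = 2*26**2 - (1 - 2*(-17)) = 2*676 - (1 + 34) = 1352 - 1*35 = 1352 - 35 = 1317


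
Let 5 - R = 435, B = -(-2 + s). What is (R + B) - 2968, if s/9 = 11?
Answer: -3495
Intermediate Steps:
s = 99 (s = 9*11 = 99)
B = -97 (B = -(-2 + 99) = -1*97 = -97)
R = -430 (R = 5 - 1*435 = 5 - 435 = -430)
(R + B) - 2968 = (-430 - 97) - 2968 = -527 - 2968 = -3495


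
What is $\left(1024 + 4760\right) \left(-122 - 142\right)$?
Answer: $-1526976$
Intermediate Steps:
$\left(1024 + 4760\right) \left(-122 - 142\right) = 5784 \left(-264\right) = -1526976$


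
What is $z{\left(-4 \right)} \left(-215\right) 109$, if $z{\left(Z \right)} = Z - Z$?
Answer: $0$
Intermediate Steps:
$z{\left(Z \right)} = 0$
$z{\left(-4 \right)} \left(-215\right) 109 = 0 \left(-215\right) 109 = 0 \cdot 109 = 0$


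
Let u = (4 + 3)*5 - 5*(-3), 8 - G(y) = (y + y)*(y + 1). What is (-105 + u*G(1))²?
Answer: 9025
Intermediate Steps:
G(y) = 8 - 2*y*(1 + y) (G(y) = 8 - (y + y)*(y + 1) = 8 - 2*y*(1 + y))
u = 50 (u = 7*5 + 15 = 35 + 15 = 50)
(-105 + u*G(1))² = (-105 + 50*(8 - 2*1 - 2*1²))² = (-105 + 50*(8 - 2 - 2*1))² = (-105 + 50*(8 - 2 - 2))² = (-105 + 50*4)² = (-105 + 200)² = 95² = 9025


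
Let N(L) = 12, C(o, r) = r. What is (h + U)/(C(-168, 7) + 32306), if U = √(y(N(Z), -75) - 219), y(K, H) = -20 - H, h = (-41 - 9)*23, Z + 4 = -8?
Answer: -1150/32313 + 2*I*√41/32313 ≈ -0.035589 + 0.00039632*I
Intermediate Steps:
Z = -12 (Z = -4 - 8 = -12)
h = -1150 (h = -50*23 = -1150)
U = 2*I*√41 (U = √((-20 - 1*(-75)) - 219) = √((-20 + 75) - 219) = √(55 - 219) = √(-164) = 2*I*√41 ≈ 12.806*I)
(h + U)/(C(-168, 7) + 32306) = (-1150 + 2*I*√41)/(7 + 32306) = (-1150 + 2*I*√41)/32313 = (-1150 + 2*I*√41)*(1/32313) = -1150/32313 + 2*I*√41/32313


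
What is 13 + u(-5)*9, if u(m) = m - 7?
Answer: -95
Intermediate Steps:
u(m) = -7 + m
13 + u(-5)*9 = 13 + (-7 - 5)*9 = 13 - 12*9 = 13 - 108 = -95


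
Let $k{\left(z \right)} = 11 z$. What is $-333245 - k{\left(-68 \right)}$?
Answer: $-332497$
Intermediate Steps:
$-333245 - k{\left(-68 \right)} = -333245 - 11 \left(-68\right) = -333245 - -748 = -333245 + 748 = -332497$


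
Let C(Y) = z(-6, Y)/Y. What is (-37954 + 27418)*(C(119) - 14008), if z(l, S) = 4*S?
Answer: 147546144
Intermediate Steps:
C(Y) = 4 (C(Y) = (4*Y)/Y = 4)
(-37954 + 27418)*(C(119) - 14008) = (-37954 + 27418)*(4 - 14008) = -10536*(-14004) = 147546144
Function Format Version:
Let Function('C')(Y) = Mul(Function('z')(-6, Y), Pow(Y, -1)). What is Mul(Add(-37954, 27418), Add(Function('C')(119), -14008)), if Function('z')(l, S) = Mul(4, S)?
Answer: 147546144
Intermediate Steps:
Function('C')(Y) = 4 (Function('C')(Y) = Mul(Mul(4, Y), Pow(Y, -1)) = 4)
Mul(Add(-37954, 27418), Add(Function('C')(119), -14008)) = Mul(Add(-37954, 27418), Add(4, -14008)) = Mul(-10536, -14004) = 147546144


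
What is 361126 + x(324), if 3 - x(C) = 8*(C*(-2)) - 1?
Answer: 366314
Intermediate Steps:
x(C) = 4 + 16*C (x(C) = 3 - (8*(C*(-2)) - 1) = 3 - (8*(-2*C) - 1) = 3 - (-16*C - 1) = 3 - (-1 - 16*C) = 3 + (1 + 16*C) = 4 + 16*C)
361126 + x(324) = 361126 + (4 + 16*324) = 361126 + (4 + 5184) = 361126 + 5188 = 366314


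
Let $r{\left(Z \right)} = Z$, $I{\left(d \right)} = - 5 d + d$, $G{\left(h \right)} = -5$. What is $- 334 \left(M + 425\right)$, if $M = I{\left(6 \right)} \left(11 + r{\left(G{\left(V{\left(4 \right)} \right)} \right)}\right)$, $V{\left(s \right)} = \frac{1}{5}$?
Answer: $-93854$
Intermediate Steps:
$V{\left(s \right)} = \frac{1}{5}$
$I{\left(d \right)} = - 4 d$
$M = -144$ ($M = \left(-4\right) 6 \left(11 - 5\right) = \left(-24\right) 6 = -144$)
$- 334 \left(M + 425\right) = - 334 \left(-144 + 425\right) = \left(-334\right) 281 = -93854$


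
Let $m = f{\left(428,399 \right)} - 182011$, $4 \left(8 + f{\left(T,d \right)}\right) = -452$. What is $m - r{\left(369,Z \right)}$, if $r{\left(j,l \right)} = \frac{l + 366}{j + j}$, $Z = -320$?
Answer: $- \frac{67206731}{369} \approx -1.8213 \cdot 10^{5}$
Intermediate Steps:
$f{\left(T,d \right)} = -121$ ($f{\left(T,d \right)} = -8 + \frac{1}{4} \left(-452\right) = -8 - 113 = -121$)
$r{\left(j,l \right)} = \frac{366 + l}{2 j}$
$m = -182132$ ($m = -121 - 182011 = -182132$)
$m - r{\left(369,Z \right)} = -182132 - \frac{366 - 320}{2 \cdot 369} = -182132 - \frac{1}{2} \cdot \frac{1}{369} \cdot 46 = -182132 - \frac{23}{369} = - \frac{67206731}{369}$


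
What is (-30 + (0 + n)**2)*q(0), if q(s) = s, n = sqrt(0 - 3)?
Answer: 0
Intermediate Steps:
n = I*sqrt(3) (n = sqrt(-3) = I*sqrt(3) ≈ 1.732*I)
(-30 + (0 + n)**2)*q(0) = (-30 + (0 + I*sqrt(3))**2)*0 = (-30 + (I*sqrt(3))**2)*0 = (-30 - 3)*0 = -33*0 = 0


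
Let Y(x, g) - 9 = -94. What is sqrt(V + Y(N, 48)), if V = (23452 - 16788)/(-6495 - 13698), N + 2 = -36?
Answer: I*sqrt(34793932317)/20193 ≈ 9.2374*I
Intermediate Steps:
N = -38 (N = -2 - 36 = -38)
Y(x, g) = -85 (Y(x, g) = 9 - 94 = -85)
V = -6664/20193 (V = 6664/(-20193) = 6664*(-1/20193) = -6664/20193 ≈ -0.33002)
sqrt(V + Y(N, 48)) = sqrt(-6664/20193 - 85) = sqrt(-1723069/20193) = I*sqrt(34793932317)/20193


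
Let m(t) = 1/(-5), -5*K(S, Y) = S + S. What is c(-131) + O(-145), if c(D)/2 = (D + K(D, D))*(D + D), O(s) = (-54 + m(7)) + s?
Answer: 204936/5 ≈ 40987.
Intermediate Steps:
K(S, Y) = -2*S/5 (K(S, Y) = -(S + S)/5 = -2*S/5)
m(t) = -⅕
O(s) = -271/5 + s (O(s) = (-54 - ⅕) + s = -271/5 + s)
c(D) = 12*D²/5 (c(D) = 2*((D - 2*D/5)*(D + D)) = 2*((3*D/5)*(2*D)) = 2*(6*D²/5) = 12*D²/5)
c(-131) + O(-145) = (12/5)*(-131)² + (-271/5 - 145) = (12/5)*17161 - 996/5 = 205932/5 - 996/5 = 204936/5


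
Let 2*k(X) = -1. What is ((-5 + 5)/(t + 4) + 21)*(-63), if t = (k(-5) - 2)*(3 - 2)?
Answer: -1323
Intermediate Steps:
k(X) = -1/2 (k(X) = (1/2)*(-1) = -1/2)
t = -5/2 (t = (-1/2 - 2)*(3 - 2) = -5/2*1 = -5/2 ≈ -2.5000)
((-5 + 5)/(t + 4) + 21)*(-63) = ((-5 + 5)/(-5/2 + 4) + 21)*(-63) = (0/(3/2) + 21)*(-63) = (0*(2/3) + 21)*(-63) = (0 + 21)*(-63) = 21*(-63) = -1323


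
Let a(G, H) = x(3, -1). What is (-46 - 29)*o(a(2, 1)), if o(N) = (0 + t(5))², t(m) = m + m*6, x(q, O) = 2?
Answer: -91875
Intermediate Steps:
t(m) = 7*m (t(m) = m + 6*m = 7*m)
a(G, H) = 2
o(N) = 1225 (o(N) = (0 + 7*5)² = (0 + 35)² = 35² = 1225)
(-46 - 29)*o(a(2, 1)) = (-46 - 29)*1225 = -75*1225 = -91875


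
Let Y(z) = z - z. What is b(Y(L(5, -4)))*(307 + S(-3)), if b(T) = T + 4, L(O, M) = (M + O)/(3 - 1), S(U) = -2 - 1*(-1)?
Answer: 1224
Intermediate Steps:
S(U) = -1 (S(U) = -2 + 1 = -1)
L(O, M) = M/2 + O/2 (L(O, M) = (M + O)/2 = (M + O)*(1/2) = M/2 + O/2)
Y(z) = 0
b(T) = 4 + T
b(Y(L(5, -4)))*(307 + S(-3)) = (4 + 0)*(307 - 1) = 4*306 = 1224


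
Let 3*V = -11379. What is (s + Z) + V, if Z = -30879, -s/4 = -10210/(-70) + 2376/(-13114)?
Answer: -1618155652/45899 ≈ -35255.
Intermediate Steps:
V = -3793 (V = (⅓)*(-11379) = -3793)
s = -26745524/45899 (s = -4*(-10210/(-70) + 2376/(-13114)) = -4*(-10210*(-1/70) + 2376*(-1/13114)) = -4*(1021/7 - 1188/6557) = -4*6686381/45899 = -26745524/45899 ≈ -582.70)
(s + Z) + V = (-26745524/45899 - 30879) - 3793 = -1444060745/45899 - 3793 = -1618155652/45899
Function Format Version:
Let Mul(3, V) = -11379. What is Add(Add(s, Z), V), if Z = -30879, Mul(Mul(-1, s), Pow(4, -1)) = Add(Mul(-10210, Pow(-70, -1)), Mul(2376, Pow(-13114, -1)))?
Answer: Rational(-1618155652, 45899) ≈ -35255.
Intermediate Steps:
V = -3793 (V = Mul(Rational(1, 3), -11379) = -3793)
s = Rational(-26745524, 45899) (s = Mul(-4, Add(Mul(-10210, Pow(-70, -1)), Mul(2376, Pow(-13114, -1)))) = Mul(-4, Add(Mul(-10210, Rational(-1, 70)), Mul(2376, Rational(-1, 13114)))) = Mul(-4, Add(Rational(1021, 7), Rational(-1188, 6557))) = Mul(-4, Rational(6686381, 45899)) = Rational(-26745524, 45899) ≈ -582.70)
Add(Add(s, Z), V) = Add(Add(Rational(-26745524, 45899), -30879), -3793) = Add(Rational(-1444060745, 45899), -3793) = Rational(-1618155652, 45899)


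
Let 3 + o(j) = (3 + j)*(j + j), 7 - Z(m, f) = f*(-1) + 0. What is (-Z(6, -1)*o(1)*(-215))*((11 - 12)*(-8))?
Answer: 51600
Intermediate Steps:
Z(m, f) = 7 + f (Z(m, f) = 7 - (f*(-1) + 0) = 7 - (-f + 0) = 7 - (-1)*f = 7 + f)
o(j) = -3 + 2*j*(3 + j) (o(j) = -3 + (3 + j)*(j + j) = -3 + (3 + j)*(2*j) = -3 + 2*j*(3 + j))
(-Z(6, -1)*o(1)*(-215))*((11 - 12)*(-8)) = (-(7 - 1)*(-3 + 2*1² + 6*1)*(-215))*((11 - 12)*(-8)) = (-6*(-3 + 2*1 + 6)*(-215))*(-1*(-8)) = (-6*(-3 + 2 + 6)*(-215))*8 = (-6*5*(-215))*8 = (-1*30*(-215))*8 = -30*(-215)*8 = 6450*8 = 51600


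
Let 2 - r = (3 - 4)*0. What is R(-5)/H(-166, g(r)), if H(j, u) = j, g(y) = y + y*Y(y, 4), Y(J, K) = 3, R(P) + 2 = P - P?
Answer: 1/83 ≈ 0.012048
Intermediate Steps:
R(P) = -2 (R(P) = -2 + (P - P) = -2 + 0 = -2)
r = 2 (r = 2 - (3 - 4)*0 = 2 - (-1)*0 = 2 - 1*0 = 2 + 0 = 2)
g(y) = 4*y (g(y) = y + y*3 = y + 3*y = 4*y)
R(-5)/H(-166, g(r)) = -2/(-166) = -2*(-1/166) = 1/83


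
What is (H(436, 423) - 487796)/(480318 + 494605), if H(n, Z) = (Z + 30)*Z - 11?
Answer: -296188/974923 ≈ -0.30381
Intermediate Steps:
H(n, Z) = -11 + Z*(30 + Z) (H(n, Z) = (30 + Z)*Z - 11 = Z*(30 + Z) - 11 = -11 + Z*(30 + Z))
(H(436, 423) - 487796)/(480318 + 494605) = ((-11 + 423² + 30*423) - 487796)/(480318 + 494605) = ((-11 + 178929 + 12690) - 487796)/974923 = (191608 - 487796)*(1/974923) = -296188*1/974923 = -296188/974923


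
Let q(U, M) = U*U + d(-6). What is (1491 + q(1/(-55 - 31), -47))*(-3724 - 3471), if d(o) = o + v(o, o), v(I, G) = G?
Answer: -78703838575/7396 ≈ -1.0641e+7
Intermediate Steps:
d(o) = 2*o (d(o) = o + o = 2*o)
q(U, M) = -12 + U² (q(U, M) = U*U + 2*(-6) = U² - 12 = -12 + U²)
(1491 + q(1/(-55 - 31), -47))*(-3724 - 3471) = (1491 + (-12 + (1/(-55 - 31))²))*(-3724 - 3471) = (1491 + (-12 + (1/(-86))²))*(-7195) = (1491 + (-12 + (-1/86)²))*(-7195) = (1491 + (-12 + 1/7396))*(-7195) = (1491 - 88751/7396)*(-7195) = (10938685/7396)*(-7195) = -78703838575/7396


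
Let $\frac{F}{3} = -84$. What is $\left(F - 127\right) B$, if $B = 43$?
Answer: $-16297$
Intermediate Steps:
$F = -252$ ($F = 3 \left(-84\right) = -252$)
$\left(F - 127\right) B = \left(-252 - 127\right) 43 = \left(-379\right) 43 = -16297$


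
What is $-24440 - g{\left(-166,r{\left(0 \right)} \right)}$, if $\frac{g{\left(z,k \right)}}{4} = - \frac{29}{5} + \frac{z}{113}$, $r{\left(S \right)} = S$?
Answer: $- \frac{13792172}{565} \approx -24411.0$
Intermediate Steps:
$g{\left(z,k \right)} = - \frac{116}{5} + \frac{4 z}{113}$ ($g{\left(z,k \right)} = 4 \left(- \frac{29}{5} + \frac{z}{113}\right) = - \frac{116}{5} + \frac{4 z}{113}$)
$-24440 - g{\left(-166,r{\left(0 \right)} \right)} = -24440 - \left(- \frac{116}{5} + \frac{4}{113} \left(-166\right)\right) = -24440 - \left(- \frac{116}{5} - \frac{664}{113}\right) = -24440 - - \frac{16428}{565} = -24440 + \frac{16428}{565} = - \frac{13792172}{565}$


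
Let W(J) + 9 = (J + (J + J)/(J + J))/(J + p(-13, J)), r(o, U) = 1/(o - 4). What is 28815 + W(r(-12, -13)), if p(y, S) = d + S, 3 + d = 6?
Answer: 1325091/46 ≈ 28806.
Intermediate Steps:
d = 3 (d = -3 + 6 = 3)
p(y, S) = 3 + S
r(o, U) = 1/(-4 + o)
W(J) = -9 + (1 + J)/(3 + 2*J) (W(J) = -9 + (J + (J + J)/(J + J))/(J + (3 + J)) = -9 + (J + (2*J)/((2*J)))/(3 + 2*J) = -9 + (J + (2*J)*(1/(2*J)))/(3 + 2*J) = -9 + (J + 1)/(3 + 2*J) = -9 + (1 + J)/(3 + 2*J))
28815 + W(r(-12, -13)) = 28815 + (-26 - 17/(-4 - 12))/(3 + 2/(-4 - 12)) = 28815 + (-26 - 17/(-16))/(3 + 2/(-16)) = 28815 + (-26 - 17*(-1/16))/(3 + 2*(-1/16)) = 28815 + (-26 + 17/16)/(3 - ⅛) = 28815 - 399/16/(23/8) = 28815 + (8/23)*(-399/16) = 28815 - 399/46 = 1325091/46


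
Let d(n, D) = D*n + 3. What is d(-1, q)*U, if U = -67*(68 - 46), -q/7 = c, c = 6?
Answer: -66330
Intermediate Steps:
q = -42 (q = -7*6 = -42)
d(n, D) = 3 + D*n
U = -1474 (U = -67*22 = -1474)
d(-1, q)*U = (3 - 42*(-1))*(-1474) = (3 + 42)*(-1474) = 45*(-1474) = -66330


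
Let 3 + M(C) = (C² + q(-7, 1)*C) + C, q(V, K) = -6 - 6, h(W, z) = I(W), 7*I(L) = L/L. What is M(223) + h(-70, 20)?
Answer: 330912/7 ≈ 47273.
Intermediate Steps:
I(L) = ⅐ (I(L) = (L/L)/7 = (⅐)*1 = ⅐)
h(W, z) = ⅐
q(V, K) = -12
M(C) = -3 + C² - 11*C (M(C) = -3 + ((C² - 12*C) + C) = -3 + (C² - 11*C) = -3 + C² - 11*C)
M(223) + h(-70, 20) = (-3 + 223² - 11*223) + ⅐ = (-3 + 49729 - 2453) + ⅐ = 47273 + ⅐ = 330912/7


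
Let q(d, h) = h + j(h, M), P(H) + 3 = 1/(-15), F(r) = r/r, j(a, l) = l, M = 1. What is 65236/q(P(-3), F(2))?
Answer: 32618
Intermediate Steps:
F(r) = 1
P(H) = -46/15 (P(H) = -3 + 1/(-15) = -3 - 1/15 = -46/15)
q(d, h) = 1 + h (q(d, h) = h + 1 = 1 + h)
65236/q(P(-3), F(2)) = 65236/(1 + 1) = 65236/2 = 65236*(½) = 32618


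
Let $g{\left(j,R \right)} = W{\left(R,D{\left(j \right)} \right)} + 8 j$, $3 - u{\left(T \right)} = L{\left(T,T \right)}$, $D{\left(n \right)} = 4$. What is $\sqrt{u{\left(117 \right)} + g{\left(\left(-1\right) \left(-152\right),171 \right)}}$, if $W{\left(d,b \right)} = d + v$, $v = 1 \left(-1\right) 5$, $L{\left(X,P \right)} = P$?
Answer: $2 \sqrt{317} \approx 35.609$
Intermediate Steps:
$v = -5$ ($v = \left(-1\right) 5 = -5$)
$u{\left(T \right)} = 3 - T$
$W{\left(d,b \right)} = -5 + d$ ($W{\left(d,b \right)} = d - 5 = -5 + d$)
$g{\left(j,R \right)} = -5 + R + 8 j$ ($g{\left(j,R \right)} = \left(-5 + R\right) + 8 j = -5 + R + 8 j$)
$\sqrt{u{\left(117 \right)} + g{\left(\left(-1\right) \left(-152\right),171 \right)}} = \sqrt{\left(3 - 117\right) + \left(-5 + 171 + 8 \left(\left(-1\right) \left(-152\right)\right)\right)} = \sqrt{\left(3 - 117\right) + \left(-5 + 171 + 8 \cdot 152\right)} = \sqrt{-114 + \left(-5 + 171 + 1216\right)} = \sqrt{-114 + 1382} = \sqrt{1268} = 2 \sqrt{317}$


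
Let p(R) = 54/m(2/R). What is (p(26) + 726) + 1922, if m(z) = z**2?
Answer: 11774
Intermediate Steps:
p(R) = 27*R**2/2 (p(R) = 54/((2/R)**2) = 54/((4/R**2)) = 54*(R**2/4) = 27*R**2/2)
(p(26) + 726) + 1922 = ((27/2)*26**2 + 726) + 1922 = ((27/2)*676 + 726) + 1922 = (9126 + 726) + 1922 = 9852 + 1922 = 11774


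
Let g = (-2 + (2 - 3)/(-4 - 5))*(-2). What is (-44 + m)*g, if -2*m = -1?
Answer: -493/3 ≈ -164.33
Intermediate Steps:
m = ½ (m = -½*(-1) = ½ ≈ 0.50000)
g = 34/9 (g = (-2 - 1/(-9))*(-2) = (-2 - 1*(-⅑))*(-2) = (-2 + ⅑)*(-2) = -17/9*(-2) = 34/9 ≈ 3.7778)
(-44 + m)*g = (-44 + ½)*(34/9) = -87/2*34/9 = -493/3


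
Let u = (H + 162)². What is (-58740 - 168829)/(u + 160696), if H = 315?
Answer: -227569/388225 ≈ -0.58618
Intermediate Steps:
u = 227529 (u = (315 + 162)² = 477² = 227529)
(-58740 - 168829)/(u + 160696) = (-58740 - 168829)/(227529 + 160696) = -227569/388225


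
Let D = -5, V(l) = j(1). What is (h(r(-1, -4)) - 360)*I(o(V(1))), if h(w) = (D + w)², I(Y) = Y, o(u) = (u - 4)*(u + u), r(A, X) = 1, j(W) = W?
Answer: 2064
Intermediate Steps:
V(l) = 1
o(u) = 2*u*(-4 + u) (o(u) = (-4 + u)*(2*u) = 2*u*(-4 + u))
h(w) = (-5 + w)²
(h(r(-1, -4)) - 360)*I(o(V(1))) = ((-5 + 1)² - 360)*(2*1*(-4 + 1)) = ((-4)² - 360)*(2*1*(-3)) = (16 - 360)*(-6) = -344*(-6) = 2064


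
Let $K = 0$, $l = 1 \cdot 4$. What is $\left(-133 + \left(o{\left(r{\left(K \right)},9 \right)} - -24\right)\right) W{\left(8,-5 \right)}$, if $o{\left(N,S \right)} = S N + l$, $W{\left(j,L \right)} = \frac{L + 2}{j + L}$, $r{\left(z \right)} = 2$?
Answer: $87$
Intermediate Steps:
$l = 4$
$W{\left(j,L \right)} = \frac{2 + L}{L + j}$
$o{\left(N,S \right)} = 4 + N S$ ($o{\left(N,S \right)} = S N + 4 = N S + 4 = 4 + N S$)
$\left(-133 + \left(o{\left(r{\left(K \right)},9 \right)} - -24\right)\right) W{\left(8,-5 \right)} = \left(-133 + \left(\left(4 + 2 \cdot 9\right) - -24\right)\right) \frac{2 - 5}{-5 + 8} = \left(-133 + \left(\left(4 + 18\right) + 24\right)\right) \frac{1}{3} \left(-3\right) = \left(-133 + \left(22 + 24\right)\right) \frac{1}{3} \left(-3\right) = \left(-133 + 46\right) \left(-1\right) = \left(-87\right) \left(-1\right) = 87$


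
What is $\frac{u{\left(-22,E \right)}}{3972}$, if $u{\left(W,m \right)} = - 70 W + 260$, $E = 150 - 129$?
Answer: $\frac{150}{331} \approx 0.45317$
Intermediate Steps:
$E = 21$ ($E = 150 - 129 = 21$)
$u{\left(W,m \right)} = 260 - 70 W$
$\frac{u{\left(-22,E \right)}}{3972} = \frac{260 - -1540}{3972} = \left(260 + 1540\right) \frac{1}{3972} = 1800 \cdot \frac{1}{3972} = \frac{150}{331}$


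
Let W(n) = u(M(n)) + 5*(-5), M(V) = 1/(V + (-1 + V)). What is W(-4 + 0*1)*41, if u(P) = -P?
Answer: -9184/9 ≈ -1020.4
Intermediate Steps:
M(V) = 1/(-1 + 2*V)
W(n) = -25 - 1/(-1 + 2*n) (W(n) = -1/(-1 + 2*n) + 5*(-5) = -1/(-1 + 2*n) - 25 = -25 - 1/(-1 + 2*n))
W(-4 + 0*1)*41 = (2*(12 - 25*(-4 + 0*1))/(-1 + 2*(-4 + 0*1)))*41 = (2*(12 - 25*(-4 + 0))/(-1 + 2*(-4 + 0)))*41 = (2*(12 - 25*(-4))/(-1 + 2*(-4)))*41 = (2*(12 + 100)/(-1 - 8))*41 = (2*112/(-9))*41 = (2*(-1/9)*112)*41 = -224/9*41 = -9184/9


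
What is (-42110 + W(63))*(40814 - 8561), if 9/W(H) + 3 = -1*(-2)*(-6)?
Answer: -6790965909/5 ≈ -1.3582e+9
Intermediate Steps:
W(H) = -3/5 (W(H) = 9/(-3 - 1*(-2)*(-6)) = 9/(-3 + 2*(-6)) = 9/(-3 - 12) = 9/(-15) = 9*(-1/15) = -3/5)
(-42110 + W(63))*(40814 - 8561) = (-42110 - 3/5)*(40814 - 8561) = -210553/5*32253 = -6790965909/5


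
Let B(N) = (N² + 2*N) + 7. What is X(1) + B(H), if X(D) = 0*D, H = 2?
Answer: 15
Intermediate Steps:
X(D) = 0
B(N) = 7 + N² + 2*N
X(1) + B(H) = 0 + (7 + 2² + 2*2) = 0 + (7 + 4 + 4) = 0 + 15 = 15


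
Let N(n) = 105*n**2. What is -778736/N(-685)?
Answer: -111248/7038375 ≈ -0.015806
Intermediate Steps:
-778736/N(-685) = -778736/(105*(-685)**2) = -778736/(105*469225) = -778736/49268625 = -778736*1/49268625 = -111248/7038375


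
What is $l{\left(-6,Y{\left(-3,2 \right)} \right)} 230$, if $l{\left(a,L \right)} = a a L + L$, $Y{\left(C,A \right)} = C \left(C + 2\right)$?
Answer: $25530$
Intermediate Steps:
$Y{\left(C,A \right)} = C \left(2 + C\right)$
$l{\left(a,L \right)} = L + L a^{2}$ ($l{\left(a,L \right)} = a^{2} L + L = L a^{2} + L = L + L a^{2}$)
$l{\left(-6,Y{\left(-3,2 \right)} \right)} 230 = - 3 \left(2 - 3\right) \left(1 + \left(-6\right)^{2}\right) 230 = \left(-3\right) \left(-1\right) \left(1 + 36\right) 230 = 3 \cdot 37 \cdot 230 = 111 \cdot 230 = 25530$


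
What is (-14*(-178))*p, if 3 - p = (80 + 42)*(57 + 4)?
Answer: -18537988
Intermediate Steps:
p = -7439 (p = 3 - (80 + 42)*(57 + 4) = 3 - 122*61 = 3 - 1*7442 = 3 - 7442 = -7439)
(-14*(-178))*p = -14*(-178)*(-7439) = 2492*(-7439) = -18537988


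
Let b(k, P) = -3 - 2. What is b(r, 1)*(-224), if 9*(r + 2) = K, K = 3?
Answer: 1120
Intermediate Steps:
r = -5/3 (r = -2 + (1/9)*3 = -2 + 1/3 = -5/3 ≈ -1.6667)
b(k, P) = -5
b(r, 1)*(-224) = -5*(-224) = 1120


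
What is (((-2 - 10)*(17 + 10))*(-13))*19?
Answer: 80028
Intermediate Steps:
(((-2 - 10)*(17 + 10))*(-13))*19 = (-12*27*(-13))*19 = -324*(-13)*19 = 4212*19 = 80028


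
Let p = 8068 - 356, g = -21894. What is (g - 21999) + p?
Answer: -36181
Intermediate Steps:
p = 7712
(g - 21999) + p = (-21894 - 21999) + 7712 = -43893 + 7712 = -36181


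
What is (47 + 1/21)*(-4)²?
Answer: 15808/21 ≈ 752.76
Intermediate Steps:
(47 + 1/21)*(-4)² = (47 + 1/21)*16 = (988/21)*16 = 15808/21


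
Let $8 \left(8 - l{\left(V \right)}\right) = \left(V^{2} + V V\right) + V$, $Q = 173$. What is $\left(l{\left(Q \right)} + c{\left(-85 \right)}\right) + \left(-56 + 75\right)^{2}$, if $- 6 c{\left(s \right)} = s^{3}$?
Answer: $\frac{2285263}{24} \approx 95219.0$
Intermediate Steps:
$l{\left(V \right)} = 8 - \frac{V^{2}}{4} - \frac{V}{8}$ ($l{\left(V \right)} = 8 - \frac{\left(V^{2} + V V\right) + V}{8} = 8 - \frac{\left(V^{2} + V^{2}\right) + V}{8} = 8 - \frac{2 V^{2} + V}{8} = 8 - \frac{V + 2 V^{2}}{8} = 8 - \left(\frac{V^{2}}{4} + \frac{V}{8}\right) = 8 - \frac{V^{2}}{4} - \frac{V}{8}$)
$c{\left(s \right)} = - \frac{s^{3}}{6}$
$\left(l{\left(Q \right)} + c{\left(-85 \right)}\right) + \left(-56 + 75\right)^{2} = \left(\left(8 - \frac{173^{2}}{4} - \frac{173}{8}\right) - \frac{\left(-85\right)^{3}}{6}\right) + \left(-56 + 75\right)^{2} = \left(\left(8 - \frac{29929}{4} - \frac{173}{8}\right) - - \frac{614125}{6}\right) + 19^{2} = \left(\left(8 - \frac{29929}{4} - \frac{173}{8}\right) + \frac{614125}{6}\right) + 361 = \left(- \frac{59967}{8} + \frac{614125}{6}\right) + 361 = \frac{2276599}{24} + 361 = \frac{2285263}{24}$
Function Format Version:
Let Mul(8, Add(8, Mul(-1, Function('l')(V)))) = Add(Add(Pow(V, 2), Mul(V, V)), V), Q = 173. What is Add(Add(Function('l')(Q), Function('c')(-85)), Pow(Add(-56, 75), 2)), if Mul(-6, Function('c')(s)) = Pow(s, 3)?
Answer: Rational(2285263, 24) ≈ 95219.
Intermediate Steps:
Function('l')(V) = Add(8, Mul(Rational(-1, 4), Pow(V, 2)), Mul(Rational(-1, 8), V)) (Function('l')(V) = Add(8, Mul(Rational(-1, 8), Add(Add(Pow(V, 2), Mul(V, V)), V))) = Add(8, Mul(Rational(-1, 8), Add(Add(Pow(V, 2), Pow(V, 2)), V))) = Add(8, Mul(Rational(-1, 8), Add(Mul(2, Pow(V, 2)), V))) = Add(8, Mul(Rational(-1, 8), Add(V, Mul(2, Pow(V, 2))))) = Add(8, Add(Mul(Rational(-1, 4), Pow(V, 2)), Mul(Rational(-1, 8), V))) = Add(8, Mul(Rational(-1, 4), Pow(V, 2)), Mul(Rational(-1, 8), V)))
Function('c')(s) = Mul(Rational(-1, 6), Pow(s, 3))
Add(Add(Function('l')(Q), Function('c')(-85)), Pow(Add(-56, 75), 2)) = Add(Add(Add(8, Mul(Rational(-1, 4), Pow(173, 2)), Mul(Rational(-1, 8), 173)), Mul(Rational(-1, 6), Pow(-85, 3))), Pow(Add(-56, 75), 2)) = Add(Add(Add(8, Mul(Rational(-1, 4), 29929), Rational(-173, 8)), Mul(Rational(-1, 6), -614125)), Pow(19, 2)) = Add(Add(Add(8, Rational(-29929, 4), Rational(-173, 8)), Rational(614125, 6)), 361) = Add(Add(Rational(-59967, 8), Rational(614125, 6)), 361) = Add(Rational(2276599, 24), 361) = Rational(2285263, 24)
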